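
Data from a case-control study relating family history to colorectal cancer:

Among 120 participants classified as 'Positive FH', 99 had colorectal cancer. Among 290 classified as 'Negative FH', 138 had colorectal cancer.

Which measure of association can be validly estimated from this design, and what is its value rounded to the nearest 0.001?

From the description: a = 99, b = 21, c = 138, d = 152.
This is a case-control study: participants were sampled on outcome status, so risks in the source population cannot be estimated directly — relative risk is not valid here. The odds ratio is the appropriate measure.
OR = (a·d)/(b·c) = (99 × 152) / (21 × 138) = 15048 / 2898 = 5.19255

5.193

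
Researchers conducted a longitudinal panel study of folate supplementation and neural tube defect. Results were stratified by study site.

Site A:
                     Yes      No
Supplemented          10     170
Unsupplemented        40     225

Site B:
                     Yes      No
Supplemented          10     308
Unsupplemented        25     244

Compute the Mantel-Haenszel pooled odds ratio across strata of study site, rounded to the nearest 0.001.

OR_MH = Σ(aᵢdᵢ/nᵢ) / Σ(bᵢcᵢ/nᵢ), where nᵢ is the stratum total.
Stratum 1 (Site A): n = 445; a·d/n = 10·225/445 = 5.0562; b·c/n = 170·40/445 = 15.2809
Stratum 2 (Site B): n = 587; a·d/n = 10·244/587 = 4.1567; b·c/n = 308·25/587 = 13.1175
OR_MH = (5.0562 + 4.1567) / (15.2809 + 13.1175) = 9.2129 / 28.3984 = 0.32442

0.324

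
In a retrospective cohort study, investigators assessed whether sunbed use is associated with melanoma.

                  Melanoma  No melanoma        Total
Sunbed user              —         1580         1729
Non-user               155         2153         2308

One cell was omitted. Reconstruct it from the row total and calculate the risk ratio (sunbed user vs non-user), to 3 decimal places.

1.283

The missing cell is in the exposed row: 1729 − 1580 = 149.
So a = 149, b = 1580, c = 155, d = 2153.
RR = [a/(a+b)] / [c/(c+d)] = (149/1729) / (155/2308) = 0.08618/0.06716 = 1.28320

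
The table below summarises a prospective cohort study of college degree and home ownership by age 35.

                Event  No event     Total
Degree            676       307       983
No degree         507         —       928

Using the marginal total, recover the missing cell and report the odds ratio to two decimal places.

1.83

The missing cell is in the unexposed row: 928 − 507 = 421.
So a = 676, b = 307, c = 507, d = 421.
OR = (a·d)/(b·c) = (676 × 421) / (307 × 507) = 284596 / 155649 = 1.82845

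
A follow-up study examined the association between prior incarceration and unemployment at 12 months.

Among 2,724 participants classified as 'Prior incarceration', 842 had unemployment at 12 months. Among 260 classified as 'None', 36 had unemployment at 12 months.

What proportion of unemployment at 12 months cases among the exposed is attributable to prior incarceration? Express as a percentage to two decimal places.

55.21

From the description: a = 842, b = 1882, c = 36, d = 224.
Risk in exposed = 842/2724 = 0.30910; risk in unexposed = 36/260 = 0.13846.
RR = 0.30910/0.13846 = 2.23242
AR% = (RR − 1)/RR × 100 = (2.23242 − 1)/2.23242 × 100 = 55.2056%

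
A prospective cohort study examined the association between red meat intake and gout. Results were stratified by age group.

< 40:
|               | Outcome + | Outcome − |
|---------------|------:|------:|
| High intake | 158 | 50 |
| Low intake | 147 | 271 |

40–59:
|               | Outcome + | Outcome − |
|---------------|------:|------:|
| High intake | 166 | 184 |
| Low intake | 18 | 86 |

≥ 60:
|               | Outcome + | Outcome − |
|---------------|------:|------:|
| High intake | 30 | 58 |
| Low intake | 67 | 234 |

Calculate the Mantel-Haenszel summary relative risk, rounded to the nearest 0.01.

RR_MH = Σ(aᵢ·n₀ᵢ/nᵢ) / Σ(cᵢ·n₁ᵢ/nᵢ), with n₁ᵢ = aᵢ+bᵢ (exposed), n₀ᵢ = cᵢ+dᵢ (unexposed), nᵢ = n₁ᵢ+n₀ᵢ.
Stratum 1 (< 40): n₁ = 208, n₀ = 418, n = 626; a·n₀/n = 158·418/626 = 105.5016; c·n₁/n = 147·208/626 = 48.8435
Stratum 2 (40–59): n₁ = 350, n₀ = 104, n = 454; a·n₀/n = 166·104/454 = 38.0264; c·n₁/n = 18·350/454 = 13.8767
Stratum 3 (≥ 60): n₁ = 88, n₀ = 301, n = 389; a·n₀/n = 30·301/389 = 23.2134; c·n₁/n = 67·88/389 = 15.1568
RR_MH = (105.5016 + 38.0264 + 23.2134) / (48.8435 + 13.8767 + 15.1568) = 166.7414 / 77.8769 = 2.14109

2.14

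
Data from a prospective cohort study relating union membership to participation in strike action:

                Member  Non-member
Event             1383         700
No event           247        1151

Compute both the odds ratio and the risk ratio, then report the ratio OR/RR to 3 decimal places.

4.104

Reading the table with exposure as columns: a = 1383 (Member, case), b = 247 (Member, non-case), c = 700 (Non-member, case), d = 1151.
OR = (1383·1151)/(247·700) = 1591833/172900 = 9.20667
Risk in exposed = 1383/1630 = 0.84847; risk in unexposed = 700/1851 = 0.37817; RR = 2.24359
OR/RR = 9.20667 / 2.24359 = 4.10355
The outcome is not rare, so the OR lies further from 1 than the RR.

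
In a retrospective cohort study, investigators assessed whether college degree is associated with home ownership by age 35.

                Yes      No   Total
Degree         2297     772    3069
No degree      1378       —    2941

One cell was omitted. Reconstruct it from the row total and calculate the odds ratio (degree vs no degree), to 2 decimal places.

The missing cell is in the unexposed row: 2941 − 1378 = 1563.
So a = 2297, b = 772, c = 1378, d = 1563.
OR = (a·d)/(b·c) = (2297 × 1563) / (772 × 1378) = 3590211 / 1063816 = 3.37484

3.37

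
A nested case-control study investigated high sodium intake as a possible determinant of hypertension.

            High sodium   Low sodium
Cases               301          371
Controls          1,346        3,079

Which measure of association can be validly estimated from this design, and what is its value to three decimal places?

Reading the table with exposure as columns: a = 301 (High sodium, case), b = 1346 (High sodium, non-case), c = 371 (Low sodium, case), d = 3079.
This is a nested case-control study: participants were sampled on outcome status, so risks in the source population cannot be estimated directly — relative risk is not valid here. The odds ratio is the appropriate measure.
OR = (a·d)/(b·c) = (301 × 3079) / (1346 × 371) = 926779 / 499366 = 1.85591

1.856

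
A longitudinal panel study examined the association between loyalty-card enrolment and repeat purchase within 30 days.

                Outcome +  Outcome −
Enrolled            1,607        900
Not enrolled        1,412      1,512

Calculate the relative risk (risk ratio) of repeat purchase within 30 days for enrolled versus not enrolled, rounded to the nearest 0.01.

Cells: a = 1607, b = 900, c = 1412, d = 1512.
Risk in exposed = 1607/2507 = 0.64101; risk in unexposed = 1412/2924 = 0.48290.
RR = 0.64101 / 0.48290 = 1.32741
The risk among the exposed is 1.33 times that among the unexposed.

1.33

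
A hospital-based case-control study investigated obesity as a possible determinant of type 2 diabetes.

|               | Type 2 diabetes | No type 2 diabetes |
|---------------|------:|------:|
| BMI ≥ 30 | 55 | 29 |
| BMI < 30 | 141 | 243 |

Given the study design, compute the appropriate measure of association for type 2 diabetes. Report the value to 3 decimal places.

3.269

Cells: a = 55, b = 29, c = 141, d = 243.
This is a hospital-based case-control study: participants were sampled on outcome status, so risks in the source population cannot be estimated directly — relative risk is not valid here. The odds ratio is the appropriate measure.
OR = (a·d)/(b·c) = (55 × 243) / (29 × 141) = 13365 / 4089 = 3.26853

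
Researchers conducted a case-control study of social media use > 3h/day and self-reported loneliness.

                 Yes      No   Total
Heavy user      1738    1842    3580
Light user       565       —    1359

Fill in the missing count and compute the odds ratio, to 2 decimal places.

1.33

The missing cell is in the unexposed row: 1359 − 565 = 794.
So a = 1738, b = 1842, c = 565, d = 794.
OR = (a·d)/(b·c) = (1738 × 794) / (1842 × 565) = 1379972 / 1040730 = 1.32597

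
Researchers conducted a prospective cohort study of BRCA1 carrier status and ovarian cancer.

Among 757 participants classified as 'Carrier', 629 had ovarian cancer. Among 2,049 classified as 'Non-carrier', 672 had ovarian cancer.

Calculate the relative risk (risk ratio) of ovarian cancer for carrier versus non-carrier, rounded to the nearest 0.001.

2.534

From the description: a = 629, b = 128, c = 672, d = 1377.
Risk in exposed = 629/757 = 0.83091; risk in unexposed = 672/2049 = 0.32796.
RR = 0.83091 / 0.32796 = 2.53354
The risk among the exposed is 2.53 times that among the unexposed.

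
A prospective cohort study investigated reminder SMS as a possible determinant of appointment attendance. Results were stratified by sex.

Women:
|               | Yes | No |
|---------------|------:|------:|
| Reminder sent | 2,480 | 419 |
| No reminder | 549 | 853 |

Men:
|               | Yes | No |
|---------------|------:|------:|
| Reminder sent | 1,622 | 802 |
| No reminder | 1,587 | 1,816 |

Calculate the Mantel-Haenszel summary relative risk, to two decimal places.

1.70

RR_MH = Σ(aᵢ·n₀ᵢ/nᵢ) / Σ(cᵢ·n₁ᵢ/nᵢ), with n₁ᵢ = aᵢ+bᵢ (exposed), n₀ᵢ = cᵢ+dᵢ (unexposed), nᵢ = n₁ᵢ+n₀ᵢ.
Stratum 1 (Women): n₁ = 2899, n₀ = 1402, n = 4301; a·n₀/n = 2480·1402/4301 = 808.4073; c·n₁/n = 549·2899/4301 = 370.0421
Stratum 2 (Men): n₁ = 2424, n₀ = 3403, n = 5827; a·n₀/n = 1622·3403/5827 = 947.2569; c·n₁/n = 1587·2424/5827 = 660.1833
RR_MH = (808.4073 + 947.2569) / (370.0421 + 660.1833) = 1755.6643 / 1030.2254 = 1.70416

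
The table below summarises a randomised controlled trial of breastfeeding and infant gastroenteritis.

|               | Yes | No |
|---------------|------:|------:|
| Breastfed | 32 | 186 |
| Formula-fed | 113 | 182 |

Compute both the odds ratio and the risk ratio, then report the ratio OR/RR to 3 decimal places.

Cells: a = 32, b = 186, c = 113, d = 182.
OR = (32·182)/(186·113) = 5824/21018 = 0.27710
Risk in exposed = 32/218 = 0.14679; risk in unexposed = 113/295 = 0.38305; RR = 0.38321
OR/RR = 0.27710 / 0.38321 = 0.72309
The outcome is not rare, so the OR lies further from 1 than the RR.

0.723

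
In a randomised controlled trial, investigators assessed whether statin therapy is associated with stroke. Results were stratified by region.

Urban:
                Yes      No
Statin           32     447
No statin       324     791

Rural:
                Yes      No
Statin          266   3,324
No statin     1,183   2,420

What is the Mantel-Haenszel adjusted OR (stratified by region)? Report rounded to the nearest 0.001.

0.165

OR_MH = Σ(aᵢdᵢ/nᵢ) / Σ(bᵢcᵢ/nᵢ), where nᵢ is the stratum total.
Stratum 1 (Urban): n = 1594; a·d/n = 32·791/1594 = 15.8795; b·c/n = 447·324/1594 = 90.8582
Stratum 2 (Rural): n = 7193; a·d/n = 266·2420/7193 = 89.4926; b·c/n = 3324·1183/7193 = 546.6832
OR_MH = (15.8795 + 89.4926) / (90.8582 + 546.6832) = 105.3721 / 637.5414 = 0.16528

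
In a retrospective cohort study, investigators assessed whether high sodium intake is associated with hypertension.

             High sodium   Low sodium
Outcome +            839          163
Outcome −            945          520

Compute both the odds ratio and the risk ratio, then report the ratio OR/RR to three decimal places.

1.437

Reading the table with exposure as columns: a = 839 (High sodium, case), b = 945 (High sodium, non-case), c = 163 (Low sodium, case), d = 520.
OR = (839·520)/(945·163) = 436280/154035 = 2.83234
Risk in exposed = 839/1784 = 0.47029; risk in unexposed = 163/683 = 0.23865; RR = 1.97061
OR/RR = 2.83234 / 1.97061 = 1.43729
The outcome is not rare, so the OR lies further from 1 than the RR.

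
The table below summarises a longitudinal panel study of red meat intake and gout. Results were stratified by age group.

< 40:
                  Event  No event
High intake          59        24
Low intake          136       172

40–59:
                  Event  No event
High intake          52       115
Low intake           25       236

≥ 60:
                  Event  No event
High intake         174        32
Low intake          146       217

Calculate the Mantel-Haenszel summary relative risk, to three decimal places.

2.068

RR_MH = Σ(aᵢ·n₀ᵢ/nᵢ) / Σ(cᵢ·n₁ᵢ/nᵢ), with n₁ᵢ = aᵢ+bᵢ (exposed), n₀ᵢ = cᵢ+dᵢ (unexposed), nᵢ = n₁ᵢ+n₀ᵢ.
Stratum 1 (< 40): n₁ = 83, n₀ = 308, n = 391; a·n₀/n = 59·308/391 = 46.4757; c·n₁/n = 136·83/391 = 28.8696
Stratum 2 (40–59): n₁ = 167, n₀ = 261, n = 428; a·n₀/n = 52·261/428 = 31.7103; c·n₁/n = 25·167/428 = 9.7547
Stratum 3 (≥ 60): n₁ = 206, n₀ = 363, n = 569; a·n₀/n = 174·363/569 = 111.0053; c·n₁/n = 146·206/569 = 52.8576
RR_MH = (46.4757 + 31.7103 + 111.0053) / (28.8696 + 9.7547 + 52.8576) = 189.1913 / 91.4819 = 2.06807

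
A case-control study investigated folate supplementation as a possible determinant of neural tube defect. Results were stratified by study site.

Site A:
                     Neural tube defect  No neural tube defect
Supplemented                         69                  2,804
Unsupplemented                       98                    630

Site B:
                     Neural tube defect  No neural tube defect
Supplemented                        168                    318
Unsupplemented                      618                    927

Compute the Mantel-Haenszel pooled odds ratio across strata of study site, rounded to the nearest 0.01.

OR_MH = Σ(aᵢdᵢ/nᵢ) / Σ(bᵢcᵢ/nᵢ), where nᵢ is the stratum total.
Stratum 1 (Site A): n = 3601; a·d/n = 69·630/3601 = 12.0716; b·c/n = 2804·98/3601 = 76.3099
Stratum 2 (Site B): n = 2031; a·d/n = 168·927/2031 = 76.6795; b·c/n = 318·618/2031 = 96.7622
OR_MH = (12.0716 + 76.6795) / (76.3099 + 96.7622) = 88.7511 / 173.0721 = 0.51280

0.51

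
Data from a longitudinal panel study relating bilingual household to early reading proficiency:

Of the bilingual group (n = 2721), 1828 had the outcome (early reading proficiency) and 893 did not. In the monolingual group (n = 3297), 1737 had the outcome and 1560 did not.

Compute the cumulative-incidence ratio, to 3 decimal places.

1.275

From the description: a = 1828, b = 893, c = 1737, d = 1560.
Risk in exposed = 1828/2721 = 0.67181; risk in unexposed = 1737/3297 = 0.52684.
RR = 0.67181 / 0.52684 = 1.27517
The risk among the exposed is 1.28 times that among the unexposed.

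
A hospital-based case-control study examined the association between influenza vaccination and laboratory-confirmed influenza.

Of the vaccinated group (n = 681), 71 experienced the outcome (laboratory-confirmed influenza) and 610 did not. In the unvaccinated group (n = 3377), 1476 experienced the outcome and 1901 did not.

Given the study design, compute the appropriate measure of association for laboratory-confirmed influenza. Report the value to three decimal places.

0.150

From the description: a = 71, b = 610, c = 1476, d = 1901.
This is a hospital-based case-control study: participants were sampled on outcome status, so risks in the source population cannot be estimated directly — relative risk is not valid here. The odds ratio is the appropriate measure.
OR = (a·d)/(b·c) = (71 × 1901) / (610 × 1476) = 134971 / 900360 = 0.14991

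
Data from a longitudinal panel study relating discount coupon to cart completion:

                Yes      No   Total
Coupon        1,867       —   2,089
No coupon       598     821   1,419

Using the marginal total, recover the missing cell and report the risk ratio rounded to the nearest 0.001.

2.121

The missing cell is in the exposed row: 2089 − 1867 = 222.
So a = 1867, b = 222, c = 598, d = 821.
RR = [a/(a+b)] / [c/(c+d)] = (1867/2089) / (598/1419) = 0.89373/0.42142 = 2.12074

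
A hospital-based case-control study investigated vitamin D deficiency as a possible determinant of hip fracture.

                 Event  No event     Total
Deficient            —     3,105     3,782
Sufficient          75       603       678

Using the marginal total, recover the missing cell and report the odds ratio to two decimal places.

The missing cell is in the exposed row: 3782 − 3105 = 677.
So a = 677, b = 3105, c = 75, d = 603.
OR = (a·d)/(b·c) = (677 × 603) / (3105 × 75) = 408231 / 232875 = 1.75300

1.75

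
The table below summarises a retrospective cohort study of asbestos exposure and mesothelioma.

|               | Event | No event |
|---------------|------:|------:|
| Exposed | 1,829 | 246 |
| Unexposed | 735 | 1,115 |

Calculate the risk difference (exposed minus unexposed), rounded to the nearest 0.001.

Cells: a = 1829, b = 246, c = 735, d = 1115.
Risk in exposed = 1829/2075 = 0.881446; risk in unexposed = 735/1850 = 0.397297.
Risk difference = 0.881446 − 0.397297 = 0.484148

0.484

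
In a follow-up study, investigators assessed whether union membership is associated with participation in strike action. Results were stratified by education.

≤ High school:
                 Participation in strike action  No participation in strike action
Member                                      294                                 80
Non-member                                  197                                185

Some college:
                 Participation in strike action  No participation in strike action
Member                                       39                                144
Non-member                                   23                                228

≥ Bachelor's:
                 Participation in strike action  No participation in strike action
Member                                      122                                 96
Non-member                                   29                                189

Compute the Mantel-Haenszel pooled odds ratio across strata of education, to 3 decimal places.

4.168

OR_MH = Σ(aᵢdᵢ/nᵢ) / Σ(bᵢcᵢ/nᵢ), where nᵢ is the stratum total.
Stratum 1 (≤ High school): n = 756; a·d/n = 294·185/756 = 71.9444; b·c/n = 80·197/756 = 20.8466
Stratum 2 (Some college): n = 434; a·d/n = 39·228/434 = 20.4885; b·c/n = 144·23/434 = 7.6313
Stratum 3 (≥ Bachelor's): n = 436; a·d/n = 122·189/436 = 52.8853; b·c/n = 96·29/436 = 6.3853
OR_MH = (71.9444 + 20.4885 + 52.8853) / (20.8466 + 7.6313 + 6.3853) = 145.3182 / 34.8632 = 4.16824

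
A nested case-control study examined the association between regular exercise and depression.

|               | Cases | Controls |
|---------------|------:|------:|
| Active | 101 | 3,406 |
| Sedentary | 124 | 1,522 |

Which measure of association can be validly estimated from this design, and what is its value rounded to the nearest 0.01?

Cells: a = 101, b = 3406, c = 124, d = 1522.
This is a nested case-control study: participants were sampled on outcome status, so risks in the source population cannot be estimated directly — relative risk is not valid here. The odds ratio is the appropriate measure.
OR = (a·d)/(b·c) = (101 × 1522) / (3406 × 124) = 153722 / 422344 = 0.36397

0.36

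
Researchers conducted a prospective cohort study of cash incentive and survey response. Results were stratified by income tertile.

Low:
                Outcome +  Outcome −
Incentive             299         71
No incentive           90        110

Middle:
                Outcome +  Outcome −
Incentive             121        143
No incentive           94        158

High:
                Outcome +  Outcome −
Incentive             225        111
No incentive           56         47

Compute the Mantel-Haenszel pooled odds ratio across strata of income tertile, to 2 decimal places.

OR_MH = Σ(aᵢdᵢ/nᵢ) / Σ(bᵢcᵢ/nᵢ), where nᵢ is the stratum total.
Stratum 1 (Low): n = 570; a·d/n = 299·110/570 = 57.7018; b·c/n = 71·90/570 = 11.2105
Stratum 2 (Middle): n = 516; a·d/n = 121·158/516 = 37.0504; b·c/n = 143·94/516 = 26.0504
Stratum 3 (High): n = 439; a·d/n = 225·47/439 = 24.0888; b·c/n = 111·56/439 = 14.1595
OR_MH = (57.7018 + 37.0504 + 24.0888) / (11.2105 + 26.0504 + 14.1595) = 118.8410 / 51.4204 = 2.31117

2.31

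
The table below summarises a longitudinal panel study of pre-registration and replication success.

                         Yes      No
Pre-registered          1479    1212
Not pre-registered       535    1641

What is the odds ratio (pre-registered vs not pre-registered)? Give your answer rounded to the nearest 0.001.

3.743

Cells: a = 1479, b = 1212, c = 535, d = 1641.
OR = (a·d)/(b·c) = (1479 × 1641) / (1212 × 535) = 2427039 / 648420 = 3.74300
The odds of replication success are about 3.74 times as high in the pre-registered group.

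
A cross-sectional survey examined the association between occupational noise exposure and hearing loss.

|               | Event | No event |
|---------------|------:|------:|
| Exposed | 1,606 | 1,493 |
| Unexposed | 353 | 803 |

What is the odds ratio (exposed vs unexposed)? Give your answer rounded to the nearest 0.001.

Cells: a = 1606, b = 1493, c = 353, d = 803.
OR = (a·d)/(b·c) = (1606 × 803) / (1493 × 353) = 1289618 / 527029 = 2.44696
The odds of hearing loss are about 2.45 times as high in the exposed group.

2.447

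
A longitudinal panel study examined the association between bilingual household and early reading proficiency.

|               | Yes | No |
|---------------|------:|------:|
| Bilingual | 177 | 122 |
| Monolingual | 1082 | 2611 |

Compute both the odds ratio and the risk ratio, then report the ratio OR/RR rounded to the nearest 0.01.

Cells: a = 177, b = 122, c = 1082, d = 2611.
OR = (177·2611)/(122·1082) = 462147/132004 = 3.50101
Risk in exposed = 177/299 = 0.59197; risk in unexposed = 1082/3693 = 0.29299; RR = 2.02048
OR/RR = 3.50101 / 2.02048 = 1.73276
The outcome is not rare, so the OR lies further from 1 than the RR.

1.73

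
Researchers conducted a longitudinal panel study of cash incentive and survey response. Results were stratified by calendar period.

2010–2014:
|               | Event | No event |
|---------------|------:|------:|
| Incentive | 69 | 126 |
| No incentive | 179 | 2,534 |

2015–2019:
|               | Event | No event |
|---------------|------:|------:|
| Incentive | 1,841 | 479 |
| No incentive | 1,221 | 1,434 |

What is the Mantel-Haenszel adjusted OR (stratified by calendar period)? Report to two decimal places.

OR_MH = Σ(aᵢdᵢ/nᵢ) / Σ(bᵢcᵢ/nᵢ), where nᵢ is the stratum total.
Stratum 1 (2010–2014): n = 2908; a·d/n = 69·2534/2908 = 60.1259; b·c/n = 126·179/2908 = 7.7558
Stratum 2 (2015–2019): n = 4975; a·d/n = 1841·1434/4975 = 530.6521; b·c/n = 479·1221/4975 = 117.5596
OR_MH = (60.1259 + 530.6521) / (7.7558 + 117.5596) = 590.7779 / 125.3154 = 4.71433

4.71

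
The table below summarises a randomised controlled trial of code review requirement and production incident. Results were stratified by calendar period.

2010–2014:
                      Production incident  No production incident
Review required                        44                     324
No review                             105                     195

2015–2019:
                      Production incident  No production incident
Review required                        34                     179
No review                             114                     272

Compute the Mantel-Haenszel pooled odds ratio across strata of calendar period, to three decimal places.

0.333

OR_MH = Σ(aᵢdᵢ/nᵢ) / Σ(bᵢcᵢ/nᵢ), where nᵢ is the stratum total.
Stratum 1 (2010–2014): n = 668; a·d/n = 44·195/668 = 12.8443; b·c/n = 324·105/668 = 50.9281
Stratum 2 (2015–2019): n = 599; a·d/n = 34·272/599 = 15.4391; b·c/n = 179·114/599 = 34.0668
OR_MH = (12.8443 + 15.4391) / (50.9281 + 34.0668) = 28.2834 / 84.9949 = 0.33277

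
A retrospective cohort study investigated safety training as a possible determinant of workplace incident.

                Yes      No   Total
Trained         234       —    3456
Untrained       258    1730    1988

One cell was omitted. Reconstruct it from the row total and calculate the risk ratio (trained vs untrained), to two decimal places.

0.52

The missing cell is in the exposed row: 3456 − 234 = 3222.
So a = 234, b = 3222, c = 258, d = 1730.
RR = [a/(a+b)] / [c/(c+d)] = (234/3456) / (258/1988) = 0.06771/0.12978 = 0.52172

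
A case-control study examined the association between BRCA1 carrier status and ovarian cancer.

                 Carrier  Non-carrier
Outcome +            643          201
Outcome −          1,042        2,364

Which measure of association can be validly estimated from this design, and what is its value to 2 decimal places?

7.26

Reading the table with exposure as columns: a = 643 (Carrier, case), b = 1042 (Carrier, non-case), c = 201 (Non-carrier, case), d = 2364.
This is a case-control study: participants were sampled on outcome status, so risks in the source population cannot be estimated directly — relative risk is not valid here. The odds ratio is the appropriate measure.
OR = (a·d)/(b·c) = (643 × 2364) / (1042 × 201) = 1520052 / 209442 = 7.25763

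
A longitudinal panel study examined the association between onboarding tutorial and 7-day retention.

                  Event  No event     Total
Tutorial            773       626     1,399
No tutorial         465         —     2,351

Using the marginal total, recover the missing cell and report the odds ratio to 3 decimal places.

The missing cell is in the unexposed row: 2351 − 465 = 1886.
So a = 773, b = 626, c = 465, d = 1886.
OR = (a·d)/(b·c) = (773 × 1886) / (626 × 465) = 1457878 / 291090 = 5.00834

5.008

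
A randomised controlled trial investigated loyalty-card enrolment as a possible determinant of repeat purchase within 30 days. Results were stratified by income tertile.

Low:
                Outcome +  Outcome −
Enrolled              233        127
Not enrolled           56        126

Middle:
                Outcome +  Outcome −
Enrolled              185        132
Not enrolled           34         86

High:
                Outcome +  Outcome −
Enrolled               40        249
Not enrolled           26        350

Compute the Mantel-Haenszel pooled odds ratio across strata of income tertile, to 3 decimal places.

OR_MH = Σ(aᵢdᵢ/nᵢ) / Σ(bᵢcᵢ/nᵢ), where nᵢ is the stratum total.
Stratum 1 (Low): n = 542; a·d/n = 233·126/542 = 54.1661; b·c/n = 127·56/542 = 13.1218
Stratum 2 (Middle): n = 437; a·d/n = 185·86/437 = 36.4073; b·c/n = 132·34/437 = 10.2700
Stratum 3 (High): n = 665; a·d/n = 40·350/665 = 21.0526; b·c/n = 249·26/665 = 9.7353
OR_MH = (54.1661 + 36.4073 + 21.0526) / (13.1218 + 10.2700 + 9.7353) = 111.6260 / 33.1271 = 3.36962

3.370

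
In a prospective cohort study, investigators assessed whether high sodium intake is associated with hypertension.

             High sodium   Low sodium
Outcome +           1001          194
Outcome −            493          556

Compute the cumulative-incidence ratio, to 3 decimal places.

2.590

Reading the table with exposure as columns: a = 1001 (High sodium, case), b = 493 (High sodium, non-case), c = 194 (Low sodium, case), d = 556.
Risk in exposed = 1001/1494 = 0.67001; risk in unexposed = 194/750 = 0.25867.
RR = 0.67001 / 0.25867 = 2.59026
The risk among the exposed is 2.59 times that among the unexposed.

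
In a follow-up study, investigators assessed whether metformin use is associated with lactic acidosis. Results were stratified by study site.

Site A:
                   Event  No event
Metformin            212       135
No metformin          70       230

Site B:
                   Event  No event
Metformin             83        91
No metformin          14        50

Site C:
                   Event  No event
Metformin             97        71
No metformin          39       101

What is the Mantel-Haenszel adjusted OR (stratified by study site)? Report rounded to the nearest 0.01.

4.30

OR_MH = Σ(aᵢdᵢ/nᵢ) / Σ(bᵢcᵢ/nᵢ), where nᵢ is the stratum total.
Stratum 1 (Site A): n = 647; a·d/n = 212·230/647 = 75.3632; b·c/n = 135·70/647 = 14.6059
Stratum 2 (Site B): n = 238; a·d/n = 83·50/238 = 17.4370; b·c/n = 91·14/238 = 5.3529
Stratum 3 (Site C): n = 308; a·d/n = 97·101/308 = 31.8084; b·c/n = 71·39/308 = 8.9903
OR_MH = (75.3632 + 17.4370 + 31.8084) / (14.6059 + 5.3529 + 8.9903) = 124.6086 / 28.9491 = 4.30441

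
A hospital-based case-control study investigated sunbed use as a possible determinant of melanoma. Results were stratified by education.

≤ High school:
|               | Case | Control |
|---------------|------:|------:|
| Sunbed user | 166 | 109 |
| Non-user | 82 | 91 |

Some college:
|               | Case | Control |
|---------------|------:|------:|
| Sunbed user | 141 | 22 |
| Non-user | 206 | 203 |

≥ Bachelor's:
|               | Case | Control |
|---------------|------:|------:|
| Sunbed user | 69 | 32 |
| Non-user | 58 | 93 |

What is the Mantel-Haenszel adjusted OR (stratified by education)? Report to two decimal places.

3.10

OR_MH = Σ(aᵢdᵢ/nᵢ) / Σ(bᵢcᵢ/nᵢ), where nᵢ is the stratum total.
Stratum 1 (≤ High school): n = 448; a·d/n = 166·91/448 = 33.7188; b·c/n = 109·82/448 = 19.9509
Stratum 2 (Some college): n = 572; a·d/n = 141·203/572 = 50.0402; b·c/n = 22·206/572 = 7.9231
Stratum 3 (≥ Bachelor's): n = 252; a·d/n = 69·93/252 = 25.4643; b·c/n = 32·58/252 = 7.3651
OR_MH = (33.7188 + 50.0402 + 25.4643) / (19.9509 + 7.9231 + 7.3651) = 109.2232 / 35.2390 = 3.09949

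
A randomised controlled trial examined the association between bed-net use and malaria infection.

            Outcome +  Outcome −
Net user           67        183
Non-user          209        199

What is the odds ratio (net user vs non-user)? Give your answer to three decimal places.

0.349

Cells: a = 67, b = 183, c = 209, d = 199.
OR = (a·d)/(b·c) = (67 × 199) / (183 × 209) = 13333 / 38247 = 0.34860
Exposure is associated with lower odds of malaria infection (OR = 0.35 < 1).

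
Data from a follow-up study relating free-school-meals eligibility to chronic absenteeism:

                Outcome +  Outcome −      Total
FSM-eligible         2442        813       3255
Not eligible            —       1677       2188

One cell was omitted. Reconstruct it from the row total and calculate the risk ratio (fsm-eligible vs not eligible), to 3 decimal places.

The missing cell is in the unexposed row: 2188 − 1677 = 511.
So a = 2442, b = 813, c = 511, d = 1677.
RR = [a/(a+b)] / [c/(c+d)] = (2442/3255) / (511/2188) = 0.75023/0.23355 = 3.21234

3.212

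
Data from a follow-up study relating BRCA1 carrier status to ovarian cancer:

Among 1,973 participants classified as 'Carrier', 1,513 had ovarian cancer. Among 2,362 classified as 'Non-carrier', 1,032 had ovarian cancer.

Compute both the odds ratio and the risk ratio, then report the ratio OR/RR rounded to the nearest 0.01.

2.42

From the description: a = 1513, b = 460, c = 1032, d = 1330.
OR = (1513·1330)/(460·1032) = 2012290/474720 = 4.23890
Risk in exposed = 1513/1973 = 0.76685; risk in unexposed = 1032/2362 = 0.43692; RR = 1.75514
OR/RR = 4.23890 / 1.75514 = 2.41513
The outcome is not rare, so the OR lies further from 1 than the RR.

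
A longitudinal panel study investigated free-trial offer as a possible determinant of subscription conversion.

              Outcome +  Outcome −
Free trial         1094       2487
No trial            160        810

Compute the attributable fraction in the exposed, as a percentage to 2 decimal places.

Cells: a = 1094, b = 2487, c = 160, d = 810.
Risk in exposed = 1094/3581 = 0.30550; risk in unexposed = 160/970 = 0.16495.
RR = 0.30550/0.16495 = 1.85210
AR% = (RR − 1)/RR × 100 = (1.85210 − 1)/1.85210 × 100 = 46.0073%

46.01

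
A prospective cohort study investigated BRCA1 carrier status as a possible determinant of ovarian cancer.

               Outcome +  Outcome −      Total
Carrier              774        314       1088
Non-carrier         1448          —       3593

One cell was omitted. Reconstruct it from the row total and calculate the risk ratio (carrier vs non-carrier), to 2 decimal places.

The missing cell is in the unexposed row: 3593 − 1448 = 2145.
So a = 774, b = 314, c = 1448, d = 2145.
RR = [a/(a+b)] / [c/(c+d)] = (774/1088) / (1448/3593) = 0.71140/0.40301 = 1.76523

1.77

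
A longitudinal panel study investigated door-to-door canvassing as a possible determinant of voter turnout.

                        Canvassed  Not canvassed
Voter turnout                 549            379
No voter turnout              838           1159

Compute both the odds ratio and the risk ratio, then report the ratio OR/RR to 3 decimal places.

Reading the table with exposure as columns: a = 549 (Canvassed, case), b = 838 (Canvassed, non-case), c = 379 (Not canvassed, case), d = 1159.
OR = (549·1159)/(838·379) = 636291/317602 = 2.00342
Risk in exposed = 549/1387 = 0.39582; risk in unexposed = 379/1538 = 0.24642; RR = 1.60625
OR/RR = 2.00342 / 1.60625 = 1.24727
The outcome is not rare, so the OR lies further from 1 than the RR.

1.247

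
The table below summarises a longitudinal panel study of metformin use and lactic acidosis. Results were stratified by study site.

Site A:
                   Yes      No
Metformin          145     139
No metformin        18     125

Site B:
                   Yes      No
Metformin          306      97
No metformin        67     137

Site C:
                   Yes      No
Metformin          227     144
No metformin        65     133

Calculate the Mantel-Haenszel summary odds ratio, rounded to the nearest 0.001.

OR_MH = Σ(aᵢdᵢ/nᵢ) / Σ(bᵢcᵢ/nᵢ), where nᵢ is the stratum total.
Stratum 1 (Site A): n = 427; a·d/n = 145·125/427 = 42.4473; b·c/n = 139·18/427 = 5.8595
Stratum 2 (Site B): n = 607; a·d/n = 306·137/607 = 69.0643; b·c/n = 97·67/607 = 10.7068
Stratum 3 (Site C): n = 569; a·d/n = 227·133/569 = 53.0598; b·c/n = 144·65/569 = 16.4499
OR_MH = (42.4473 + 69.0643 + 53.0598) / (5.8595 + 10.7068 + 16.4499) = 164.5713 / 33.0162 = 4.98457

4.985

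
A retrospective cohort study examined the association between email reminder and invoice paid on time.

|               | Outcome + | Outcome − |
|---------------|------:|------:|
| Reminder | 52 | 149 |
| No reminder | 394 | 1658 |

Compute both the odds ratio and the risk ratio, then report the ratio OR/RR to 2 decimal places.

1.09

Cells: a = 52, b = 149, c = 394, d = 1658.
OR = (52·1658)/(149·394) = 86216/58706 = 1.46861
Risk in exposed = 52/201 = 0.25871; risk in unexposed = 394/2052 = 0.19201; RR = 1.34737
OR/RR = 1.46861 / 1.34737 = 1.08998
The outcome is not rare, so the OR lies further from 1 than the RR.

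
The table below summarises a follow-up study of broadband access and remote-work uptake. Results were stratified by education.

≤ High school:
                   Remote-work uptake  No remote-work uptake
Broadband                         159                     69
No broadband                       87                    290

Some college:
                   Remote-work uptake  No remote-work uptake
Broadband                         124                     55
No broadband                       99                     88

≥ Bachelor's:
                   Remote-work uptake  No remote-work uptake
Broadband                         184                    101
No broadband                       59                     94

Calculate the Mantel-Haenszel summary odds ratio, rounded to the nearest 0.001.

3.789

OR_MH = Σ(aᵢdᵢ/nᵢ) / Σ(bᵢcᵢ/nᵢ), where nᵢ is the stratum total.
Stratum 1 (≤ High school): n = 605; a·d/n = 159·290/605 = 76.2149; b·c/n = 69·87/605 = 9.9223
Stratum 2 (Some college): n = 366; a·d/n = 124·88/366 = 29.8142; b·c/n = 55·99/366 = 14.8770
Stratum 3 (≥ Bachelor's): n = 438; a·d/n = 184·94/438 = 39.4886; b·c/n = 101·59/438 = 13.6050
OR_MH = (76.2149 + 29.8142 + 39.4886) / (9.9223 + 14.8770 + 13.6050) = 145.5177 / 38.4044 = 3.78909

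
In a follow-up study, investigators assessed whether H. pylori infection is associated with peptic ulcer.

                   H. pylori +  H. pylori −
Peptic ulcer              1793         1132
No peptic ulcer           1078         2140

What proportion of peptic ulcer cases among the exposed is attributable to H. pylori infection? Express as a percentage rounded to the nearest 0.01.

Reading the table with exposure as columns: a = 1793 (H. pylori +, case), b = 1078 (H. pylori +, non-case), c = 1132 (H. pylori −, case), d = 2140.
Risk in exposed = 1793/2871 = 0.62452; risk in unexposed = 1132/3272 = 0.34597.
RR = 0.62452/0.34597 = 1.80515
AR% = (RR − 1)/RR × 100 = (1.80515 − 1)/1.80515 × 100 = 44.6030%

44.60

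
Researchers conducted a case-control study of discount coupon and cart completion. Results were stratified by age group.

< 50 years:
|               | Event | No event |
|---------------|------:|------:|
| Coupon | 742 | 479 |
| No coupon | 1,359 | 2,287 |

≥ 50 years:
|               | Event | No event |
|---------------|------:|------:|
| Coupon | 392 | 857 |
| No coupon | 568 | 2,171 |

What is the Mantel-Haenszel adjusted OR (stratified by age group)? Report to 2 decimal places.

2.20

OR_MH = Σ(aᵢdᵢ/nᵢ) / Σ(bᵢcᵢ/nᵢ), where nᵢ is the stratum total.
Stratum 1 (< 50 years): n = 4867; a·d/n = 742·2287/4867 = 348.6653; b·c/n = 479·1359/4867 = 133.7499
Stratum 2 (≥ 50 years): n = 3988; a·d/n = 392·2171/3988 = 213.3982; b·c/n = 857·568/3988 = 122.0602
OR_MH = (348.6653 + 213.3982) / (133.7499 + 122.0602) = 562.0635 / 255.8101 = 2.19719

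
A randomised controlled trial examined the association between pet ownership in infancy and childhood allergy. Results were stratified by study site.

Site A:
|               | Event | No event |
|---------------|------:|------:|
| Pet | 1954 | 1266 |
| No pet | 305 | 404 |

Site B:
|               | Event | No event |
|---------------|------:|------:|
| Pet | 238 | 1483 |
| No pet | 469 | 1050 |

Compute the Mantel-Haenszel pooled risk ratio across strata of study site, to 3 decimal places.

0.930

RR_MH = Σ(aᵢ·n₀ᵢ/nᵢ) / Σ(cᵢ·n₁ᵢ/nᵢ), with n₁ᵢ = aᵢ+bᵢ (exposed), n₀ᵢ = cᵢ+dᵢ (unexposed), nᵢ = n₁ᵢ+n₀ᵢ.
Stratum 1 (Site A): n₁ = 3220, n₀ = 709, n = 3929; a·n₀/n = 1954·709/3929 = 352.6052; c·n₁/n = 305·3220/3929 = 249.9618
Stratum 2 (Site B): n₁ = 1721, n₀ = 1519, n = 3240; a·n₀/n = 238·1519/3240 = 111.5809; c·n₁/n = 469·1721/3240 = 249.1201
RR_MH = (352.6052 + 111.5809) / (249.9618 + 249.1201) = 464.1861 / 499.0819 = 0.93008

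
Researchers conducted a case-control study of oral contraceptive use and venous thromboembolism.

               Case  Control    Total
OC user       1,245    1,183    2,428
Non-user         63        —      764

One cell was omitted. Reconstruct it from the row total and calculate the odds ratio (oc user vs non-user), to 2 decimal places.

The missing cell is in the unexposed row: 764 − 63 = 701.
So a = 1245, b = 1183, c = 63, d = 701.
OR = (a·d)/(b·c) = (1245 × 701) / (1183 × 63) = 872745 / 74529 = 11.71014

11.71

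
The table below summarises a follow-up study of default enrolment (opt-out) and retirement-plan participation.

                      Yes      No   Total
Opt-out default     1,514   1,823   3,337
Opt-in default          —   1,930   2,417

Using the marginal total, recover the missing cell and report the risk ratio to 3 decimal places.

2.252

The missing cell is in the unexposed row: 2417 − 1930 = 487.
So a = 1514, b = 1823, c = 487, d = 1930.
RR = [a/(a+b)] / [c/(c+d)] = (1514/3337) / (487/2417) = 0.45370/0.20149 = 2.25174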